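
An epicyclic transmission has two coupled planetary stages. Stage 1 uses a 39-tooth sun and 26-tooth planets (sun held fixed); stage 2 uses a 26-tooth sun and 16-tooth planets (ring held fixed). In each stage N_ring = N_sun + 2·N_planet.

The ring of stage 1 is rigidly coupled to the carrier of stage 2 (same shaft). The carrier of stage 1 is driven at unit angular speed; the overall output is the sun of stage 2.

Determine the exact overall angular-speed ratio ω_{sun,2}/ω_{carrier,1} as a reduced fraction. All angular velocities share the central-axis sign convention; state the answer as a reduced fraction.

60/13

Stage 1: N_ring = 39 + 2·26 = 91
Stage 1: 39(ω_s−ω_c) = −91(ω_r−ω_c),  ω_s=0, ω_c=1
Stage 1: ω_r = 1 − (39/91)(0−1) = 10/7
  ⇒ ω_r¹/ω_c¹ = 10/7
Stage 2: N_ring = 26 + 2·16 = 58
Stage 2: 26(ω_s−ω_c) = −58(ω_r−ω_c),  ω_r=0, ω_c=1
Stage 2: ω_s = 1 − (58/26)(0−1) = 42/13
  ⇒ ω_s²/ω_c² = 42/13
Coupling ω_c² = ω_r¹ ⇒ overall = 10/7 × 42/13 = 60/13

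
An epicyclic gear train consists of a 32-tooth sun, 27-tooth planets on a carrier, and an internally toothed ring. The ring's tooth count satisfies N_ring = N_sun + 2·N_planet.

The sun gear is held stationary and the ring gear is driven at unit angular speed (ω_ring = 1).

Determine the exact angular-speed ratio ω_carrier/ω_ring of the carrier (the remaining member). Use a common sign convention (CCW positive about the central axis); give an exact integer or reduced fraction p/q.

43/59

N_ring = 32 + 2·27 = 86
32(ω_s−ω_c) = −86(ω_r−ω_c),  ω_s=0, ω_r=1
32(0−ω_c) = −86(1−ω_c)  ⇒  118ω_c = 86  ⇒  ω_c = 43/59
ω_c/ω_r = 43/59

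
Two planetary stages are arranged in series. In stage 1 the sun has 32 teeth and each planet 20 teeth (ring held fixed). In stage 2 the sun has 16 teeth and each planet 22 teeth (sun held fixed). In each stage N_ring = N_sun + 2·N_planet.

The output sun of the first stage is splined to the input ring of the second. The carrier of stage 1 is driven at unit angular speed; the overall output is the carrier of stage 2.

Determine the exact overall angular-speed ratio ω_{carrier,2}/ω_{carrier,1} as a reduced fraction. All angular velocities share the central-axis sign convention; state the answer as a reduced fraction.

Stage 1: N_ring = 32 + 2·20 = 72
Stage 1: 32(ω_s−ω_c) = −72(ω_r−ω_c),  ω_r=0, ω_c=1
Stage 1: ω_s = 1 − (72/32)(0−1) = 13/4
  ⇒ ω_s¹/ω_c¹ = 13/4
Stage 2: N_ring = 16 + 2·22 = 60
Stage 2: 16(ω_s−ω_c) = −60(ω_r−ω_c),  ω_s=0, ω_r=1
Stage 2: 16(0−ω_c) = −60(1−ω_c)  ⇒  76ω_c = 60  ⇒  ω_c = 15/19
  ⇒ ω_c²/ω_r² = 15/19
Coupling ω_r² = ω_s¹ ⇒ overall = 13/4 × 15/19 = 195/76

195/76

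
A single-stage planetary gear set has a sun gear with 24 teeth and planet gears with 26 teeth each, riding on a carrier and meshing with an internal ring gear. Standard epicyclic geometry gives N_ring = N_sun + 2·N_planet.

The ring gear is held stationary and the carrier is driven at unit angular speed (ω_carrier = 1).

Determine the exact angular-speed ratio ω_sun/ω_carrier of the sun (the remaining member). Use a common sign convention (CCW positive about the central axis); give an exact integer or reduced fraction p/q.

25/6

N_ring = 24 + 2·26 = 76
24(ω_s−ω_c) = −76(ω_r−ω_c),  ω_r=0, ω_c=1
ω_s = 1 − (76/24)(0−1) = 25/6
ω_s/ω_c = 25/6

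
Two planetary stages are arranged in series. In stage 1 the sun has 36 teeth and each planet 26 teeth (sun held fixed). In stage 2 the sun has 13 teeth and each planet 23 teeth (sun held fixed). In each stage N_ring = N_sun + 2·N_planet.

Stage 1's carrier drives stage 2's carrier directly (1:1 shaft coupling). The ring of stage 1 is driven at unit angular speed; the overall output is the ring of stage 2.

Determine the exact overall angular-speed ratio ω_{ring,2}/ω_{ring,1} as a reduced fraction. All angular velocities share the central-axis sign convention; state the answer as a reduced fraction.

1584/1829

Stage 1: N_ring = 36 + 2·26 = 88
Stage 1: 36(ω_s−ω_c) = −88(ω_r−ω_c),  ω_s=0, ω_r=1
Stage 1: 36(0−ω_c) = −88(1−ω_c)  ⇒  124ω_c = 88  ⇒  ω_c = 22/31
  ⇒ ω_c¹/ω_r¹ = 22/31
Stage 2: N_ring = 13 + 2·23 = 59
Stage 2: 13(ω_s−ω_c) = −59(ω_r−ω_c),  ω_s=0, ω_c=1
Stage 2: ω_r = 1 − (13/59)(0−1) = 72/59
  ⇒ ω_r²/ω_c² = 72/59
Coupling ω_c² = ω_c¹ ⇒ overall = 22/31 × 72/59 = 1584/1829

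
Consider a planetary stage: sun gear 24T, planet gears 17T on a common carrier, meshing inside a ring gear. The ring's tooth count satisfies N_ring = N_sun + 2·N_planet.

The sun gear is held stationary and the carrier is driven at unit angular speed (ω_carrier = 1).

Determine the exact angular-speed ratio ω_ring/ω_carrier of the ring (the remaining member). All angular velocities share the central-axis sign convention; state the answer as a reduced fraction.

N_ring = 24 + 2·17 = 58
24(ω_s−ω_c) = −58(ω_r−ω_c),  ω_s=0, ω_c=1
ω_r = 1 − (24/58)(0−1) = 41/29
ω_r/ω_c = 41/29

41/29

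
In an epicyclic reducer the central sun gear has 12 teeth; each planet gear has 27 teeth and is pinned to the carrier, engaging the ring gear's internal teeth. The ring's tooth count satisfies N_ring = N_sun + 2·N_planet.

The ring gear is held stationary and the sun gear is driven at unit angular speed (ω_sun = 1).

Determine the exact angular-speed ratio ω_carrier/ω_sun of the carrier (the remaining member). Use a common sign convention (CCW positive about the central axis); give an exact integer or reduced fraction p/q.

2/13

N_ring = 12 + 2·27 = 66
12(ω_s−ω_c) = −66(ω_r−ω_c),  ω_r=0, ω_s=1
12(1−ω_c) = −66(0−ω_c)  ⇒  78ω_c = 12  ⇒  ω_c = 2/13
ω_c/ω_s = 2/13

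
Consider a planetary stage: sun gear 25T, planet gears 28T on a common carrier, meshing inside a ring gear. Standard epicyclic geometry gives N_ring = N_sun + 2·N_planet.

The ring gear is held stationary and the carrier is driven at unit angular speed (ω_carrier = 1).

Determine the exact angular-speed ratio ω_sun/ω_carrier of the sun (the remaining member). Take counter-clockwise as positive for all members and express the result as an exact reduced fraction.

N_ring = 25 + 2·28 = 81
25(ω_s−ω_c) = −81(ω_r−ω_c),  ω_r=0, ω_c=1
ω_s = 1 − (81/25)(0−1) = 106/25
ω_s/ω_c = 106/25

106/25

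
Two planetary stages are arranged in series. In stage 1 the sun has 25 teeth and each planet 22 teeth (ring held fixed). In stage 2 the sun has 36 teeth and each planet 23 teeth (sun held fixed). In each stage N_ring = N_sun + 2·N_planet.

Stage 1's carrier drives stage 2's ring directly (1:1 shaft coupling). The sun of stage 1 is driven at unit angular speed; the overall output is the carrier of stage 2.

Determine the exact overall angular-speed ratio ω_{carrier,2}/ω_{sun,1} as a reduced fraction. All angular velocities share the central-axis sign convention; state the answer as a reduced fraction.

Stage 1: N_ring = 25 + 2·22 = 69
Stage 1: 25(ω_s−ω_c) = −69(ω_r−ω_c),  ω_r=0, ω_s=1
Stage 1: 25(1−ω_c) = −69(0−ω_c)  ⇒  94ω_c = 25  ⇒  ω_c = 25/94
  ⇒ ω_c¹/ω_s¹ = 25/94
Stage 2: N_ring = 36 + 2·23 = 82
Stage 2: 36(ω_s−ω_c) = −82(ω_r−ω_c),  ω_s=0, ω_r=1
Stage 2: 36(0−ω_c) = −82(1−ω_c)  ⇒  118ω_c = 82  ⇒  ω_c = 41/59
  ⇒ ω_c²/ω_r² = 41/59
Coupling ω_r² = ω_c¹ ⇒ overall = 25/94 × 41/59 = 1025/5546

1025/5546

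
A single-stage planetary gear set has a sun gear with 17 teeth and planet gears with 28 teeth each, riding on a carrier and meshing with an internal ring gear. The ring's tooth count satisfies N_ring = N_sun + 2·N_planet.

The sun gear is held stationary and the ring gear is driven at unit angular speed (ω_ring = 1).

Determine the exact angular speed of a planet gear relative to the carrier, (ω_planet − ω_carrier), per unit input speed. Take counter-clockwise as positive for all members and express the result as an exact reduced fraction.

1241/2520

N_ring = 17 + 2·28 = 73
17(ω_s−ω_c) = −73(ω_r−ω_c),  ω_s=0, ω_r=1
17(0−ω_c) = −73(1−ω_c)  ⇒  90ω_c = 73  ⇒  ω_c = 73/90
sun–planet: 17·(0−73/90) = −28·(ω_p−ω_c)  ⇒  ω_p−ω_c = −(17/28)·(-73/90) = 1241/2520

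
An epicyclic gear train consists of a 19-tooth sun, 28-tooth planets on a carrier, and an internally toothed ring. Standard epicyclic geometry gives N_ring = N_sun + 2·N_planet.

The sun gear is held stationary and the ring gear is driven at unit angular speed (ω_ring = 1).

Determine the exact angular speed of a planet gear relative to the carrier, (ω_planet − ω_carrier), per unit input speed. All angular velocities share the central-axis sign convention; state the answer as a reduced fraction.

N_ring = 19 + 2·28 = 75
19(ω_s−ω_c) = −75(ω_r−ω_c),  ω_s=0, ω_r=1
19(0−ω_c) = −75(1−ω_c)  ⇒  94ω_c = 75  ⇒  ω_c = 75/94
sun–planet: 19·(0−75/94) = −28·(ω_p−ω_c)  ⇒  ω_p−ω_c = −(19/28)·(-75/94) = 1425/2632

1425/2632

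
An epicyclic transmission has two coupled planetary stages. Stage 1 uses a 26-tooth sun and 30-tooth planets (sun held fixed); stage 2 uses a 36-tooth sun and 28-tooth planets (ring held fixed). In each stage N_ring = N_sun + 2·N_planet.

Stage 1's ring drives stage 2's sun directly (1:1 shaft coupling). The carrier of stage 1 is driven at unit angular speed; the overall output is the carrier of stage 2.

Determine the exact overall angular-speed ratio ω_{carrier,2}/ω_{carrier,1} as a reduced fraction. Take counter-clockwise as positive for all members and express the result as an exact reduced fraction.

Stage 1: N_ring = 26 + 2·30 = 86
Stage 1: 26(ω_s−ω_c) = −86(ω_r−ω_c),  ω_s=0, ω_c=1
Stage 1: ω_r = 1 − (26/86)(0−1) = 56/43
  ⇒ ω_r¹/ω_c¹ = 56/43
Stage 2: N_ring = 36 + 2·28 = 92
Stage 2: 36(ω_s−ω_c) = −92(ω_r−ω_c),  ω_r=0, ω_s=1
Stage 2: 36(1−ω_c) = −92(0−ω_c)  ⇒  128ω_c = 36  ⇒  ω_c = 9/32
  ⇒ ω_c²/ω_s² = 9/32
Coupling ω_s² = ω_r¹ ⇒ overall = 56/43 × 9/32 = 63/172

63/172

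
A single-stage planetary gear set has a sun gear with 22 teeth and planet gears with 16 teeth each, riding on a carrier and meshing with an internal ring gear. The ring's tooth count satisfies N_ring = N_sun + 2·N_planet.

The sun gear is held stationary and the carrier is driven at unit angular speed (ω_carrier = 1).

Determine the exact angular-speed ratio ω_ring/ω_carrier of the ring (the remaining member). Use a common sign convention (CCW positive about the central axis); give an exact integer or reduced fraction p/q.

N_ring = 22 + 2·16 = 54
22(ω_s−ω_c) = −54(ω_r−ω_c),  ω_s=0, ω_c=1
ω_r = 1 − (22/54)(0−1) = 38/27
ω_r/ω_c = 38/27

38/27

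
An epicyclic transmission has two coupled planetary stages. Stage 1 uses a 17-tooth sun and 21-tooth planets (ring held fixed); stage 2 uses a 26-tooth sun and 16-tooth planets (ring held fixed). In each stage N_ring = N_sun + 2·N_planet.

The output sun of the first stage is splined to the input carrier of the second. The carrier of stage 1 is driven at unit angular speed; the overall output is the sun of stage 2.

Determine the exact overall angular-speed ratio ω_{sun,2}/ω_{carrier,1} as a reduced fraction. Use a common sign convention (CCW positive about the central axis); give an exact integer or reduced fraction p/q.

3192/221

Stage 1: N_ring = 17 + 2·21 = 59
Stage 1: 17(ω_s−ω_c) = −59(ω_r−ω_c),  ω_r=0, ω_c=1
Stage 1: ω_s = 1 − (59/17)(0−1) = 76/17
  ⇒ ω_s¹/ω_c¹ = 76/17
Stage 2: N_ring = 26 + 2·16 = 58
Stage 2: 26(ω_s−ω_c) = −58(ω_r−ω_c),  ω_r=0, ω_c=1
Stage 2: ω_s = 1 − (58/26)(0−1) = 42/13
  ⇒ ω_s²/ω_c² = 42/13
Coupling ω_c² = ω_s¹ ⇒ overall = 76/17 × 42/13 = 3192/221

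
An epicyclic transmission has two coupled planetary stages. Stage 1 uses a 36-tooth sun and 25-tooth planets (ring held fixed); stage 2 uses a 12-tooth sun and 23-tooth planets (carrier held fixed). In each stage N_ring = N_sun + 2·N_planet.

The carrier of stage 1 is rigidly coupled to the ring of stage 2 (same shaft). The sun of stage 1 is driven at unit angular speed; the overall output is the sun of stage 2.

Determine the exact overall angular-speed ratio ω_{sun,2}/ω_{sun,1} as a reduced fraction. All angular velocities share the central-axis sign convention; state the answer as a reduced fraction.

-87/61

Stage 1: N_ring = 36 + 2·25 = 86
Stage 1: 36(ω_s−ω_c) = −86(ω_r−ω_c),  ω_r=0, ω_s=1
Stage 1: 36(1−ω_c) = −86(0−ω_c)  ⇒  122ω_c = 36  ⇒  ω_c = 18/61
  ⇒ ω_c¹/ω_s¹ = 18/61
Stage 2: N_ring = 12 + 2·23 = 58
Stage 2: 12(ω_s−ω_c) = −58(ω_r−ω_c),  ω_c=0, ω_r=1
Stage 2: ω_s = 0 − (58/12)(1−0) = -29/6
  ⇒ ω_s²/ω_r² = -29/6
Coupling ω_r² = ω_c¹ ⇒ overall = 18/61 × -29/6 = -87/61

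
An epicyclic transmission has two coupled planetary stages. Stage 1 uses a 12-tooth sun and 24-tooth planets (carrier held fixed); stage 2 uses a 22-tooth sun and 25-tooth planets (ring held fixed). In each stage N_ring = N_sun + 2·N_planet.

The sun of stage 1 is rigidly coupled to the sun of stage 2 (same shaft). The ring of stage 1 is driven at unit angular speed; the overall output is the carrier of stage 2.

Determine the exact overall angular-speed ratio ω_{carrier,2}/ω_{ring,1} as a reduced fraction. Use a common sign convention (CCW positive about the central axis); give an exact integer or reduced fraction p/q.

Stage 1: N_ring = 12 + 2·24 = 60
Stage 1: 12(ω_s−ω_c) = −60(ω_r−ω_c),  ω_c=0, ω_r=1
Stage 1: ω_s = 0 − (60/12)(1−0) = -5
  ⇒ ω_s¹/ω_r¹ = -5
Stage 2: N_ring = 22 + 2·25 = 72
Stage 2: 22(ω_s−ω_c) = −72(ω_r−ω_c),  ω_r=0, ω_s=1
Stage 2: 22(1−ω_c) = −72(0−ω_c)  ⇒  94ω_c = 22  ⇒  ω_c = 11/47
  ⇒ ω_c²/ω_s² = 11/47
Coupling ω_s² = ω_s¹ ⇒ overall = -5 × 11/47 = -55/47

-55/47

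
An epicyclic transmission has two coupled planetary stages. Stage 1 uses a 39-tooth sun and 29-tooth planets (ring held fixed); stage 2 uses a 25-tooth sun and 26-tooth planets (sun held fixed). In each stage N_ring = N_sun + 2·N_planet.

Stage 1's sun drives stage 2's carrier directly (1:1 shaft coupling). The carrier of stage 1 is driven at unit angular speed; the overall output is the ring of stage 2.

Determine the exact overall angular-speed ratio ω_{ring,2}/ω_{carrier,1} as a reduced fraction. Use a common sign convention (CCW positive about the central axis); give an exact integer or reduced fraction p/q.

Stage 1: N_ring = 39 + 2·29 = 97
Stage 1: 39(ω_s−ω_c) = −97(ω_r−ω_c),  ω_r=0, ω_c=1
Stage 1: ω_s = 1 − (97/39)(0−1) = 136/39
  ⇒ ω_s¹/ω_c¹ = 136/39
Stage 2: N_ring = 25 + 2·26 = 77
Stage 2: 25(ω_s−ω_c) = −77(ω_r−ω_c),  ω_s=0, ω_c=1
Stage 2: ω_r = 1 − (25/77)(0−1) = 102/77
  ⇒ ω_r²/ω_c² = 102/77
Coupling ω_c² = ω_s¹ ⇒ overall = 136/39 × 102/77 = 4624/1001

4624/1001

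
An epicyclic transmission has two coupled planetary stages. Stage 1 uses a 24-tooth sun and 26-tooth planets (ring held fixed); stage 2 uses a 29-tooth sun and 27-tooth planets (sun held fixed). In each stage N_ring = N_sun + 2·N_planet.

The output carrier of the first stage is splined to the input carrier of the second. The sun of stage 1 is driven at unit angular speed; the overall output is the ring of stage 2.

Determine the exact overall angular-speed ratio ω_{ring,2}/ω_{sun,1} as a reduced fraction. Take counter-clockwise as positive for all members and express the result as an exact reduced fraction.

Stage 1: N_ring = 24 + 2·26 = 76
Stage 1: 24(ω_s−ω_c) = −76(ω_r−ω_c),  ω_r=0, ω_s=1
Stage 1: 24(1−ω_c) = −76(0−ω_c)  ⇒  100ω_c = 24  ⇒  ω_c = 6/25
  ⇒ ω_c¹/ω_s¹ = 6/25
Stage 2: N_ring = 29 + 2·27 = 83
Stage 2: 29(ω_s−ω_c) = −83(ω_r−ω_c),  ω_s=0, ω_c=1
Stage 2: ω_r = 1 − (29/83)(0−1) = 112/83
  ⇒ ω_r²/ω_c² = 112/83
Coupling ω_c² = ω_c¹ ⇒ overall = 6/25 × 112/83 = 672/2075

672/2075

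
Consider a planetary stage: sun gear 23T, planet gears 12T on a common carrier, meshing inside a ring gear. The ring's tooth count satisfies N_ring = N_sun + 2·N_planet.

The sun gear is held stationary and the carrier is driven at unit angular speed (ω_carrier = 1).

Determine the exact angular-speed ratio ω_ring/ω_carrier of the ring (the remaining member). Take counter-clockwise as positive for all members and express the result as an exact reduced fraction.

N_ring = 23 + 2·12 = 47
23(ω_s−ω_c) = −47(ω_r−ω_c),  ω_s=0, ω_c=1
ω_r = 1 − (23/47)(0−1) = 70/47
ω_r/ω_c = 70/47

70/47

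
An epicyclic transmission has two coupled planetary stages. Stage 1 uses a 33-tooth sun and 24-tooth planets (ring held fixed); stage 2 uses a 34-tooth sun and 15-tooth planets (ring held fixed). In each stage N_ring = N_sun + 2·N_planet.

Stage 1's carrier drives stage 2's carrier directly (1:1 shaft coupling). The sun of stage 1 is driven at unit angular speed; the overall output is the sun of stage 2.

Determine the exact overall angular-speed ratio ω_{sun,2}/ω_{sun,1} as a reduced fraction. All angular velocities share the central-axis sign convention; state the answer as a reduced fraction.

Stage 1: N_ring = 33 + 2·24 = 81
Stage 1: 33(ω_s−ω_c) = −81(ω_r−ω_c),  ω_r=0, ω_s=1
Stage 1: 33(1−ω_c) = −81(0−ω_c)  ⇒  114ω_c = 33  ⇒  ω_c = 11/38
  ⇒ ω_c¹/ω_s¹ = 11/38
Stage 2: N_ring = 34 + 2·15 = 64
Stage 2: 34(ω_s−ω_c) = −64(ω_r−ω_c),  ω_r=0, ω_c=1
Stage 2: ω_s = 1 − (64/34)(0−1) = 49/17
  ⇒ ω_s²/ω_c² = 49/17
Coupling ω_c² = ω_c¹ ⇒ overall = 11/38 × 49/17 = 539/646

539/646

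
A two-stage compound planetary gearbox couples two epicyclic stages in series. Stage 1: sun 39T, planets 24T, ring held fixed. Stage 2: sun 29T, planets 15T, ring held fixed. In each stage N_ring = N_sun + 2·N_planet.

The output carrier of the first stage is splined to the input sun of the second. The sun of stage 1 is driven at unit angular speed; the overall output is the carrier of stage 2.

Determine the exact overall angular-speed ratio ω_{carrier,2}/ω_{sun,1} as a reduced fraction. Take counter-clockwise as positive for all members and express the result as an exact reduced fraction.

377/3696

Stage 1: N_ring = 39 + 2·24 = 87
Stage 1: 39(ω_s−ω_c) = −87(ω_r−ω_c),  ω_r=0, ω_s=1
Stage 1: 39(1−ω_c) = −87(0−ω_c)  ⇒  126ω_c = 39  ⇒  ω_c = 13/42
  ⇒ ω_c¹/ω_s¹ = 13/42
Stage 2: N_ring = 29 + 2·15 = 59
Stage 2: 29(ω_s−ω_c) = −59(ω_r−ω_c),  ω_r=0, ω_s=1
Stage 2: 29(1−ω_c) = −59(0−ω_c)  ⇒  88ω_c = 29  ⇒  ω_c = 29/88
  ⇒ ω_c²/ω_s² = 29/88
Coupling ω_s² = ω_c¹ ⇒ overall = 13/42 × 29/88 = 377/3696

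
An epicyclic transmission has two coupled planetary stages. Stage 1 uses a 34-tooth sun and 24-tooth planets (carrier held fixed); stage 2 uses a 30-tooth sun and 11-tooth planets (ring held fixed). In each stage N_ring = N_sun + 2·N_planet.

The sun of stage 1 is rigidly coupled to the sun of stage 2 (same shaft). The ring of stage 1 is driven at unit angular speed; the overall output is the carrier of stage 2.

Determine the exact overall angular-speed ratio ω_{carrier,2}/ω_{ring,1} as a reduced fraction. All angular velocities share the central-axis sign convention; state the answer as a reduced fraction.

Stage 1: N_ring = 34 + 2·24 = 82
Stage 1: 34(ω_s−ω_c) = −82(ω_r−ω_c),  ω_c=0, ω_r=1
Stage 1: ω_s = 0 − (82/34)(1−0) = -41/17
  ⇒ ω_s¹/ω_r¹ = -41/17
Stage 2: N_ring = 30 + 2·11 = 52
Stage 2: 30(ω_s−ω_c) = −52(ω_r−ω_c),  ω_r=0, ω_s=1
Stage 2: 30(1−ω_c) = −52(0−ω_c)  ⇒  82ω_c = 30  ⇒  ω_c = 15/41
  ⇒ ω_c²/ω_s² = 15/41
Coupling ω_s² = ω_s¹ ⇒ overall = -41/17 × 15/41 = -15/17

-15/17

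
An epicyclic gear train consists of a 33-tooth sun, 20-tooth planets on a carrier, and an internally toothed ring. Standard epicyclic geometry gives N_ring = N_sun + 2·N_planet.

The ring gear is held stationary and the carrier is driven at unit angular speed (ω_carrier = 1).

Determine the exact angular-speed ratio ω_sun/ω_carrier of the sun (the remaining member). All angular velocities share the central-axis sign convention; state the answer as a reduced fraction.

106/33

N_ring = 33 + 2·20 = 73
33(ω_s−ω_c) = −73(ω_r−ω_c),  ω_r=0, ω_c=1
ω_s = 1 − (73/33)(0−1) = 106/33
ω_s/ω_c = 106/33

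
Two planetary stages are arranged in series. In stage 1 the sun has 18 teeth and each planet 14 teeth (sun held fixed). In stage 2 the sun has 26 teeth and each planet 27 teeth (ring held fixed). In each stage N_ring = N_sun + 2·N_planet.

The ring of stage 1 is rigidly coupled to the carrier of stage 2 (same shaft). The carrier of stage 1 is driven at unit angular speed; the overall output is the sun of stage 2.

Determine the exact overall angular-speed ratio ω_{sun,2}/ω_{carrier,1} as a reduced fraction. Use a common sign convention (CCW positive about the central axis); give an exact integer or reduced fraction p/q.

Stage 1: N_ring = 18 + 2·14 = 46
Stage 1: 18(ω_s−ω_c) = −46(ω_r−ω_c),  ω_s=0, ω_c=1
Stage 1: ω_r = 1 − (18/46)(0−1) = 32/23
  ⇒ ω_r¹/ω_c¹ = 32/23
Stage 2: N_ring = 26 + 2·27 = 80
Stage 2: 26(ω_s−ω_c) = −80(ω_r−ω_c),  ω_r=0, ω_c=1
Stage 2: ω_s = 1 − (80/26)(0−1) = 53/13
  ⇒ ω_s²/ω_c² = 53/13
Coupling ω_c² = ω_r¹ ⇒ overall = 32/23 × 53/13 = 1696/299

1696/299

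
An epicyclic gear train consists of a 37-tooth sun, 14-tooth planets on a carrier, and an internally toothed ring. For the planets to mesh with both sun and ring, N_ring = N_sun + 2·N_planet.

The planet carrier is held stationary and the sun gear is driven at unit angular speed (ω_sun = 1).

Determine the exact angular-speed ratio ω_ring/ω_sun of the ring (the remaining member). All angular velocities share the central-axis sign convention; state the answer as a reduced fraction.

N_ring = 37 + 2·14 = 65
37(ω_s−ω_c) = −65(ω_r−ω_c),  ω_c=0, ω_s=1
ω_r = 0 − (37/65)(1−0) = -37/65
ω_r/ω_s = -37/65

-37/65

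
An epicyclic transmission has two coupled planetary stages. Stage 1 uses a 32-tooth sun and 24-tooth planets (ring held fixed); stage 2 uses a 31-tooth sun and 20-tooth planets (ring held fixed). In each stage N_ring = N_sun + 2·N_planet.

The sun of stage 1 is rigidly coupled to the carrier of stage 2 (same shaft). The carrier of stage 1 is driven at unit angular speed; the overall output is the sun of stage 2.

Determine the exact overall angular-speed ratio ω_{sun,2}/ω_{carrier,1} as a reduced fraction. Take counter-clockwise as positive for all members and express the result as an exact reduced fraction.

357/31

Stage 1: N_ring = 32 + 2·24 = 80
Stage 1: 32(ω_s−ω_c) = −80(ω_r−ω_c),  ω_r=0, ω_c=1
Stage 1: ω_s = 1 − (80/32)(0−1) = 7/2
  ⇒ ω_s¹/ω_c¹ = 7/2
Stage 2: N_ring = 31 + 2·20 = 71
Stage 2: 31(ω_s−ω_c) = −71(ω_r−ω_c),  ω_r=0, ω_c=1
Stage 2: ω_s = 1 − (71/31)(0−1) = 102/31
  ⇒ ω_s²/ω_c² = 102/31
Coupling ω_c² = ω_s¹ ⇒ overall = 7/2 × 102/31 = 357/31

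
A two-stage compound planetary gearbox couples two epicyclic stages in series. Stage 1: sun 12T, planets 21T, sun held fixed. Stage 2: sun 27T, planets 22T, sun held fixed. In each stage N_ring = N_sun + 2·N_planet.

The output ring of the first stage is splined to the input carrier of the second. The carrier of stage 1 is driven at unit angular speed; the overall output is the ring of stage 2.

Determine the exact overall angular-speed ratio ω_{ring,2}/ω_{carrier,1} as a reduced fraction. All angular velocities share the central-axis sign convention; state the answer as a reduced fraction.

1078/639

Stage 1: N_ring = 12 + 2·21 = 54
Stage 1: 12(ω_s−ω_c) = −54(ω_r−ω_c),  ω_s=0, ω_c=1
Stage 1: ω_r = 1 − (12/54)(0−1) = 11/9
  ⇒ ω_r¹/ω_c¹ = 11/9
Stage 2: N_ring = 27 + 2·22 = 71
Stage 2: 27(ω_s−ω_c) = −71(ω_r−ω_c),  ω_s=0, ω_c=1
Stage 2: ω_r = 1 − (27/71)(0−1) = 98/71
  ⇒ ω_r²/ω_c² = 98/71
Coupling ω_c² = ω_r¹ ⇒ overall = 11/9 × 98/71 = 1078/639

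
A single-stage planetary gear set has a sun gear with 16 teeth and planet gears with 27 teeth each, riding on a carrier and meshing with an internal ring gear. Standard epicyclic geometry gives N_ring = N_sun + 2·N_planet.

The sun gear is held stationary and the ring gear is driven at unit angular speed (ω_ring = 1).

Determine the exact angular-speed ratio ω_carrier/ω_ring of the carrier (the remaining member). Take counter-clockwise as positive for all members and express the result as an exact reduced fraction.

35/43

N_ring = 16 + 2·27 = 70
16(ω_s−ω_c) = −70(ω_r−ω_c),  ω_s=0, ω_r=1
16(0−ω_c) = −70(1−ω_c)  ⇒  86ω_c = 70  ⇒  ω_c = 35/43
ω_c/ω_r = 35/43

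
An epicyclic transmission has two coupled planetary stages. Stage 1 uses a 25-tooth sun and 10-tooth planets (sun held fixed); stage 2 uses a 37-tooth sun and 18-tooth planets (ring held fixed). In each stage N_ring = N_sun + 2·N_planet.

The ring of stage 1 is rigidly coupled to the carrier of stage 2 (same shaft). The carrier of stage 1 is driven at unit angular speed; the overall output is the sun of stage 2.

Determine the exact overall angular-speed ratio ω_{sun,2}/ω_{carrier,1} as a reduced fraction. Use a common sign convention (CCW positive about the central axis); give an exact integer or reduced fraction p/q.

1540/333

Stage 1: N_ring = 25 + 2·10 = 45
Stage 1: 25(ω_s−ω_c) = −45(ω_r−ω_c),  ω_s=0, ω_c=1
Stage 1: ω_r = 1 − (25/45)(0−1) = 14/9
  ⇒ ω_r¹/ω_c¹ = 14/9
Stage 2: N_ring = 37 + 2·18 = 73
Stage 2: 37(ω_s−ω_c) = −73(ω_r−ω_c),  ω_r=0, ω_c=1
Stage 2: ω_s = 1 − (73/37)(0−1) = 110/37
  ⇒ ω_s²/ω_c² = 110/37
Coupling ω_c² = ω_r¹ ⇒ overall = 14/9 × 110/37 = 1540/333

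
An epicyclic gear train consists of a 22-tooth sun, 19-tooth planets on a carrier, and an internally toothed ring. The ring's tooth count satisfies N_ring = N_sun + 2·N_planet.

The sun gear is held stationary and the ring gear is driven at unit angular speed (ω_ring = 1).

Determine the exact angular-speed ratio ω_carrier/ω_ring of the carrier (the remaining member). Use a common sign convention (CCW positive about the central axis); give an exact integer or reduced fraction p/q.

30/41

N_ring = 22 + 2·19 = 60
22(ω_s−ω_c) = −60(ω_r−ω_c),  ω_s=0, ω_r=1
22(0−ω_c) = −60(1−ω_c)  ⇒  82ω_c = 60  ⇒  ω_c = 30/41
ω_c/ω_r = 30/41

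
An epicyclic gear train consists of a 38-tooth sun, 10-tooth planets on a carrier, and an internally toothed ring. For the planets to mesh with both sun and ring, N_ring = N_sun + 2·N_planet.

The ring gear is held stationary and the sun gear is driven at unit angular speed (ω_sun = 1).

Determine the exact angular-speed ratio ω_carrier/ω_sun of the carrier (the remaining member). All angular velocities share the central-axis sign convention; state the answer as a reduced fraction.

N_ring = 38 + 2·10 = 58
38(ω_s−ω_c) = −58(ω_r−ω_c),  ω_r=0, ω_s=1
38(1−ω_c) = −58(0−ω_c)  ⇒  96ω_c = 38  ⇒  ω_c = 19/48
ω_c/ω_s = 19/48

19/48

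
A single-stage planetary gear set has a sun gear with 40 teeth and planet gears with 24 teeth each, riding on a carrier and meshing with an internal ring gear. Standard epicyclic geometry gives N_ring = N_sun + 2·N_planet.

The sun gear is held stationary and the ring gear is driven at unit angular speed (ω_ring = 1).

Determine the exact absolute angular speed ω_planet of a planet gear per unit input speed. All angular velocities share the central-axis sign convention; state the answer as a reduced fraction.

N_ring = 40 + 2·24 = 88
40(ω_s−ω_c) = −88(ω_r−ω_c),  ω_s=0, ω_r=1
40(0−ω_c) = −88(1−ω_c)  ⇒  128ω_c = 88  ⇒  ω_c = 11/16
sun–planet: 40·(0−11/16) = −24·(ω_p−ω_c)  ⇒  ω_p−ω_c = −(40/24)·(-11/16) = 55/48
ω_p = 11/16 + 55/48 = 11/6

11/6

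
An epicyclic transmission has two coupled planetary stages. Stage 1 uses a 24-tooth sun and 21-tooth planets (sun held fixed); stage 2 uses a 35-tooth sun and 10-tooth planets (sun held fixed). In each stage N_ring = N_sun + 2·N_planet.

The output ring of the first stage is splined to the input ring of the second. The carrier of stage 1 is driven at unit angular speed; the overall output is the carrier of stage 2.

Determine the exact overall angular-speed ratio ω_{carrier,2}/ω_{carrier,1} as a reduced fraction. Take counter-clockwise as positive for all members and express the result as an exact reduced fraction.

5/6

Stage 1: N_ring = 24 + 2·21 = 66
Stage 1: 24(ω_s−ω_c) = −66(ω_r−ω_c),  ω_s=0, ω_c=1
Stage 1: ω_r = 1 − (24/66)(0−1) = 15/11
  ⇒ ω_r¹/ω_c¹ = 15/11
Stage 2: N_ring = 35 + 2·10 = 55
Stage 2: 35(ω_s−ω_c) = −55(ω_r−ω_c),  ω_s=0, ω_r=1
Stage 2: 35(0−ω_c) = −55(1−ω_c)  ⇒  90ω_c = 55  ⇒  ω_c = 11/18
  ⇒ ω_c²/ω_r² = 11/18
Coupling ω_r² = ω_r¹ ⇒ overall = 15/11 × 11/18 = 5/6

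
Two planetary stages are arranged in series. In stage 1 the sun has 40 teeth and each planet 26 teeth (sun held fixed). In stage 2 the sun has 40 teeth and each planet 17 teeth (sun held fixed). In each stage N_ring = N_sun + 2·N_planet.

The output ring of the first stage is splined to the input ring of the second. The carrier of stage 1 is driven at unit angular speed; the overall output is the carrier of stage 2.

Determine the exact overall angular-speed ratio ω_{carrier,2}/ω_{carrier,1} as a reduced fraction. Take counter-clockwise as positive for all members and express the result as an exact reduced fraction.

Stage 1: N_ring = 40 + 2·26 = 92
Stage 1: 40(ω_s−ω_c) = −92(ω_r−ω_c),  ω_s=0, ω_c=1
Stage 1: ω_r = 1 − (40/92)(0−1) = 33/23
  ⇒ ω_r¹/ω_c¹ = 33/23
Stage 2: N_ring = 40 + 2·17 = 74
Stage 2: 40(ω_s−ω_c) = −74(ω_r−ω_c),  ω_s=0, ω_r=1
Stage 2: 40(0−ω_c) = −74(1−ω_c)  ⇒  114ω_c = 74  ⇒  ω_c = 37/57
  ⇒ ω_c²/ω_r² = 37/57
Coupling ω_r² = ω_r¹ ⇒ overall = 33/23 × 37/57 = 407/437

407/437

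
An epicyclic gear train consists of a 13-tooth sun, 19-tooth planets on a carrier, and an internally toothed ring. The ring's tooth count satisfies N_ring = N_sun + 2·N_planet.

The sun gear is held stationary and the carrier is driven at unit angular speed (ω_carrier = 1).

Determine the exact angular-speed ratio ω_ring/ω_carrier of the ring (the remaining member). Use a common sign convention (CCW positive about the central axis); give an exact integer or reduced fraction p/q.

64/51

N_ring = 13 + 2·19 = 51
13(ω_s−ω_c) = −51(ω_r−ω_c),  ω_s=0, ω_c=1
ω_r = 1 − (13/51)(0−1) = 64/51
ω_r/ω_c = 64/51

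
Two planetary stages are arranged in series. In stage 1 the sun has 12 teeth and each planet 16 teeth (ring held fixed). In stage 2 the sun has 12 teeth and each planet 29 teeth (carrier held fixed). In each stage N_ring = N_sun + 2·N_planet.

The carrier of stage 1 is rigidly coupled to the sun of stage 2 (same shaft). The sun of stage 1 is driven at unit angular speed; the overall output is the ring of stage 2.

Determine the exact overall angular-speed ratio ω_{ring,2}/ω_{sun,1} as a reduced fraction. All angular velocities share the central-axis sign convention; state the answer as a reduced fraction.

-9/245

Stage 1: N_ring = 12 + 2·16 = 44
Stage 1: 12(ω_s−ω_c) = −44(ω_r−ω_c),  ω_r=0, ω_s=1
Stage 1: 12(1−ω_c) = −44(0−ω_c)  ⇒  56ω_c = 12  ⇒  ω_c = 3/14
  ⇒ ω_c¹/ω_s¹ = 3/14
Stage 2: N_ring = 12 + 2·29 = 70
Stage 2: 12(ω_s−ω_c) = −70(ω_r−ω_c),  ω_c=0, ω_s=1
Stage 2: ω_r = 0 − (12/70)(1−0) = -6/35
  ⇒ ω_r²/ω_s² = -6/35
Coupling ω_s² = ω_c¹ ⇒ overall = 3/14 × -6/35 = -9/245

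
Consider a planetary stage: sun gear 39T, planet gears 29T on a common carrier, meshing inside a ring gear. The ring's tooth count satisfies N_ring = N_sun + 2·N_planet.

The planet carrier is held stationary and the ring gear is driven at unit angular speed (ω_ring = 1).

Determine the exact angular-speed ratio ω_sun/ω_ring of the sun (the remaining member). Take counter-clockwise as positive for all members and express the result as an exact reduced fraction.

N_ring = 39 + 2·29 = 97
39(ω_s−ω_c) = −97(ω_r−ω_c),  ω_c=0, ω_r=1
ω_s = 0 − (97/39)(1−0) = -97/39
ω_s/ω_r = -97/39

-97/39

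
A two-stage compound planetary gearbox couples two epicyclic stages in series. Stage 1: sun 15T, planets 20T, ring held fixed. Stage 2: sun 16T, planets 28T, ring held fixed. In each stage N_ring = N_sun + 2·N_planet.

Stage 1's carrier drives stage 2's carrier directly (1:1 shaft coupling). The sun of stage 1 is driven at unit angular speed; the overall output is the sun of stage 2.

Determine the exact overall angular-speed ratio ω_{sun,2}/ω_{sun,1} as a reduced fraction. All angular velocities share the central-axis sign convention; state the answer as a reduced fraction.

33/28

Stage 1: N_ring = 15 + 2·20 = 55
Stage 1: 15(ω_s−ω_c) = −55(ω_r−ω_c),  ω_r=0, ω_s=1
Stage 1: 15(1−ω_c) = −55(0−ω_c)  ⇒  70ω_c = 15  ⇒  ω_c = 3/14
  ⇒ ω_c¹/ω_s¹ = 3/14
Stage 2: N_ring = 16 + 2·28 = 72
Stage 2: 16(ω_s−ω_c) = −72(ω_r−ω_c),  ω_r=0, ω_c=1
Stage 2: ω_s = 1 − (72/16)(0−1) = 11/2
  ⇒ ω_s²/ω_c² = 11/2
Coupling ω_c² = ω_c¹ ⇒ overall = 3/14 × 11/2 = 33/28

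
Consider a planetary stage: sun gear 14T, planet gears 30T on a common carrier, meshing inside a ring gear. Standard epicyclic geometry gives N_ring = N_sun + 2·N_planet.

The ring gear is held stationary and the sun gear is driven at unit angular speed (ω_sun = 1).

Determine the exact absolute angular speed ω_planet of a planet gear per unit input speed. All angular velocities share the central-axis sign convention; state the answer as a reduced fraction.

N_ring = 14 + 2·30 = 74
14(ω_s−ω_c) = −74(ω_r−ω_c),  ω_r=0, ω_s=1
14(1−ω_c) = −74(0−ω_c)  ⇒  88ω_c = 14  ⇒  ω_c = 7/44
sun–planet: 14·(1−7/44) = −30·(ω_p−ω_c)  ⇒  ω_p−ω_c = −(14/30)·(37/44) = -259/660
ω_p = 7/44 − 259/660 = -7/30

-7/30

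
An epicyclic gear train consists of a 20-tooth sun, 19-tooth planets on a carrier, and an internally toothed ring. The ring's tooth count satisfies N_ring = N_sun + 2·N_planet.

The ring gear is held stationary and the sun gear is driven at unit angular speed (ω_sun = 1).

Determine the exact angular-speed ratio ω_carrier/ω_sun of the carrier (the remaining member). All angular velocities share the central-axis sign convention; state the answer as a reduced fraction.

10/39

N_ring = 20 + 2·19 = 58
20(ω_s−ω_c) = −58(ω_r−ω_c),  ω_r=0, ω_s=1
20(1−ω_c) = −58(0−ω_c)  ⇒  78ω_c = 20  ⇒  ω_c = 10/39
ω_c/ω_s = 10/39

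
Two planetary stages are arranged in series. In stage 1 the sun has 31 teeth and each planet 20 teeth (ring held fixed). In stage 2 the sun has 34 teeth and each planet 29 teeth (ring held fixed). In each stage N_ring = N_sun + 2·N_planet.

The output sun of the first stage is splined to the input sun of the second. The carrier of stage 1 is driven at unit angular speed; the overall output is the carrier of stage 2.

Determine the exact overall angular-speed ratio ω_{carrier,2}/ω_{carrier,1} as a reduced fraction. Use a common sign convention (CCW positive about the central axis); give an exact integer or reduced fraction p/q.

578/651

Stage 1: N_ring = 31 + 2·20 = 71
Stage 1: 31(ω_s−ω_c) = −71(ω_r−ω_c),  ω_r=0, ω_c=1
Stage 1: ω_s = 1 − (71/31)(0−1) = 102/31
  ⇒ ω_s¹/ω_c¹ = 102/31
Stage 2: N_ring = 34 + 2·29 = 92
Stage 2: 34(ω_s−ω_c) = −92(ω_r−ω_c),  ω_r=0, ω_s=1
Stage 2: 34(1−ω_c) = −92(0−ω_c)  ⇒  126ω_c = 34  ⇒  ω_c = 17/63
  ⇒ ω_c²/ω_s² = 17/63
Coupling ω_s² = ω_s¹ ⇒ overall = 102/31 × 17/63 = 578/651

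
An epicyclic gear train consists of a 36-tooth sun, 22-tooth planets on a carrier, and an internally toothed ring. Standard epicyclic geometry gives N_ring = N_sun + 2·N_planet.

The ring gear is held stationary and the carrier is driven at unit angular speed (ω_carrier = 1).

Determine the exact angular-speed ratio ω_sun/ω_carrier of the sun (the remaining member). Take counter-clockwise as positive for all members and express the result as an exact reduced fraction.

N_ring = 36 + 2·22 = 80
36(ω_s−ω_c) = −80(ω_r−ω_c),  ω_r=0, ω_c=1
ω_s = 1 − (80/36)(0−1) = 29/9
ω_s/ω_c = 29/9

29/9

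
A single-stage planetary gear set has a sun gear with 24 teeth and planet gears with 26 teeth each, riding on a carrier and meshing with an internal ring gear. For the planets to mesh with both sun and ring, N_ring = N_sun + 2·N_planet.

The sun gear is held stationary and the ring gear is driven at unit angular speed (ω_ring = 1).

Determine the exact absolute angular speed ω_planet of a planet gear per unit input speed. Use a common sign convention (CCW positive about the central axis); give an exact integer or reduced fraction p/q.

19/13

N_ring = 24 + 2·26 = 76
24(ω_s−ω_c) = −76(ω_r−ω_c),  ω_s=0, ω_r=1
24(0−ω_c) = −76(1−ω_c)  ⇒  100ω_c = 76  ⇒  ω_c = 19/25
sun–planet: 24·(0−19/25) = −26·(ω_p−ω_c)  ⇒  ω_p−ω_c = −(24/26)·(-19/25) = 228/325
ω_p = 19/25 + 228/325 = 19/13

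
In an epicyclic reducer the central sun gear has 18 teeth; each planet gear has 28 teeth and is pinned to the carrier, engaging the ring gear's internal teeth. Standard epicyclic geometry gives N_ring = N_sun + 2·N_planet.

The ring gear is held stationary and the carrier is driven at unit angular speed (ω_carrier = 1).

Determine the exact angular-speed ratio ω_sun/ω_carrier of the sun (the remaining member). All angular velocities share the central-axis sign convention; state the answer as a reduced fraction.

46/9

N_ring = 18 + 2·28 = 74
18(ω_s−ω_c) = −74(ω_r−ω_c),  ω_r=0, ω_c=1
ω_s = 1 − (74/18)(0−1) = 46/9
ω_s/ω_c = 46/9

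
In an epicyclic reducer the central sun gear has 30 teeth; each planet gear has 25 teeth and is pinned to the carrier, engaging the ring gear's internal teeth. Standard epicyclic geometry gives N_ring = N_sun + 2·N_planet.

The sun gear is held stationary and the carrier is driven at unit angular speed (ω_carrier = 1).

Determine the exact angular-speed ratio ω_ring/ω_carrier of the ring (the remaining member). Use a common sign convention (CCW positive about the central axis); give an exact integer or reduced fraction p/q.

11/8

N_ring = 30 + 2·25 = 80
30(ω_s−ω_c) = −80(ω_r−ω_c),  ω_s=0, ω_c=1
ω_r = 1 − (30/80)(0−1) = 11/8
ω_r/ω_c = 11/8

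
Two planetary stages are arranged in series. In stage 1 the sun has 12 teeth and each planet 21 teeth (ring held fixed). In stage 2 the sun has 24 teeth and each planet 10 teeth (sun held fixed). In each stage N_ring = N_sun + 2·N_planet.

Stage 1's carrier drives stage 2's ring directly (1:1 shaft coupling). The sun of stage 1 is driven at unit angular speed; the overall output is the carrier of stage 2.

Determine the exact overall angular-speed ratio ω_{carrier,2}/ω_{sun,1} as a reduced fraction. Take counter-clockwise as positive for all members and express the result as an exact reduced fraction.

Stage 1: N_ring = 12 + 2·21 = 54
Stage 1: 12(ω_s−ω_c) = −54(ω_r−ω_c),  ω_r=0, ω_s=1
Stage 1: 12(1−ω_c) = −54(0−ω_c)  ⇒  66ω_c = 12  ⇒  ω_c = 2/11
  ⇒ ω_c¹/ω_s¹ = 2/11
Stage 2: N_ring = 24 + 2·10 = 44
Stage 2: 24(ω_s−ω_c) = −44(ω_r−ω_c),  ω_s=0, ω_r=1
Stage 2: 24(0−ω_c) = −44(1−ω_c)  ⇒  68ω_c = 44  ⇒  ω_c = 11/17
  ⇒ ω_c²/ω_r² = 11/17
Coupling ω_r² = ω_c¹ ⇒ overall = 2/11 × 11/17 = 2/17

2/17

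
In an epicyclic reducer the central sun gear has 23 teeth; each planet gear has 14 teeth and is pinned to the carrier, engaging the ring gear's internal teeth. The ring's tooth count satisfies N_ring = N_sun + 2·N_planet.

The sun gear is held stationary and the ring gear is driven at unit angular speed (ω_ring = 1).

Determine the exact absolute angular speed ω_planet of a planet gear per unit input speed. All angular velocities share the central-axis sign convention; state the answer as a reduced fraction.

N_ring = 23 + 2·14 = 51
23(ω_s−ω_c) = −51(ω_r−ω_c),  ω_s=0, ω_r=1
23(0−ω_c) = −51(1−ω_c)  ⇒  74ω_c = 51  ⇒  ω_c = 51/74
sun–planet: 23·(0−51/74) = −14·(ω_p−ω_c)  ⇒  ω_p−ω_c = −(23/14)·(-51/74) = 1173/1036
ω_p = 51/74 + 1173/1036 = 51/28

51/28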